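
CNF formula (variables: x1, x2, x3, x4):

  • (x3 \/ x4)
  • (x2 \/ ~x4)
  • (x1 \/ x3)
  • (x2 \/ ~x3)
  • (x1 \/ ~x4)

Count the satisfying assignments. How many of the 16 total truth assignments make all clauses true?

4

The models are:
  x1=F x2=T x3=T x4=F
  x1=T x2=T x3=F x4=T
  x1=T x2=T x3=T x4=F
  x1=T x2=T x3=T x4=T
That's 4 in total.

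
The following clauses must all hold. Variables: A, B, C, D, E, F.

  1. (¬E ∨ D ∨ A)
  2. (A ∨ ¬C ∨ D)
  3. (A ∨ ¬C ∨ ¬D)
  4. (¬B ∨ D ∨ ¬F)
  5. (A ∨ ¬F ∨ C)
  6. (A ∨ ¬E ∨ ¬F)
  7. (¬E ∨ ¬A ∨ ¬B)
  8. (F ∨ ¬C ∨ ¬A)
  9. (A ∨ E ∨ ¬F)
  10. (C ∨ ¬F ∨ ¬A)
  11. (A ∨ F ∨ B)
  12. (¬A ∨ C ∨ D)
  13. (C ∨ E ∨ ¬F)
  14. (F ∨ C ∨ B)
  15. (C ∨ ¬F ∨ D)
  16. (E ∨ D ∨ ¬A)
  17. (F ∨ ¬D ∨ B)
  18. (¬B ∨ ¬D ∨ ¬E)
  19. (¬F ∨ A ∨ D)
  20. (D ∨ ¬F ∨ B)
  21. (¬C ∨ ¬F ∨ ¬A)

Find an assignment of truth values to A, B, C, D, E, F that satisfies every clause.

Try A = False.
Set B = True and propagate.
Branch on C: take C = False.
  then F is forced to False.
The remaining clauses are satisfied by D = True, E = False.

A=F, B=T, C=F, D=T, E=F, F=F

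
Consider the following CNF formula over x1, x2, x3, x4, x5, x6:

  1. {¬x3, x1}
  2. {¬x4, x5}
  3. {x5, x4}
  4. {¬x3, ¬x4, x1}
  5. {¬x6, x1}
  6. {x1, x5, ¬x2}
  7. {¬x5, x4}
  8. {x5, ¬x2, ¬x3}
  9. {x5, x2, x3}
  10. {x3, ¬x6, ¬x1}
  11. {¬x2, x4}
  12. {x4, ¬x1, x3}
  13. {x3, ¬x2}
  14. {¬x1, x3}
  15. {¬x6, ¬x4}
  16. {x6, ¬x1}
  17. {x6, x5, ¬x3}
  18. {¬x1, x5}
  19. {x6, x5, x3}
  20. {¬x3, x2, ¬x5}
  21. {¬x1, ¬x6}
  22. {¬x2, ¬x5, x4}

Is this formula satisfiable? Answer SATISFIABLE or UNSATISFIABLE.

SATISFIABLE

Set x1 = False and propagate.
  then x3 is forced to False.
  then x6 is forced to False.
  then x2 is forced to False.
  then x5 is forced to True.
  then x4 is forced to True.
Every clause has at least one true literal under this assignment.
So x1=0  x2=0  x3=0  x4=1  x5=1  x6=0 is a satisfying assignment.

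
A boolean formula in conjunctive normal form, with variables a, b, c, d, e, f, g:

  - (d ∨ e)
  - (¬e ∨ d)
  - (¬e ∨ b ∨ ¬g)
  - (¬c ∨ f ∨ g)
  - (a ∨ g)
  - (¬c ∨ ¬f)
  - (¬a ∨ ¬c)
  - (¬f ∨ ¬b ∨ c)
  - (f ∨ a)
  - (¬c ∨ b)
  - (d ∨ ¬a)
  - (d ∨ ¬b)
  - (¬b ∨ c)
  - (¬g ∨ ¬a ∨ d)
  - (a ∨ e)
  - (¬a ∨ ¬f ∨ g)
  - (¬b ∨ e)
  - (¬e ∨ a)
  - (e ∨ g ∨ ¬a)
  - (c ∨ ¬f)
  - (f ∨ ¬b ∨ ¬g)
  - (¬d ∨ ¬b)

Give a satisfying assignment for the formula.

a=True, b=False, c=False, d=True, e=False, f=False, g=True

Set a = True and propagate.
  then c is forced to False.
  then d is forced to True.
  then b is forced to False.
  then f is forced to False.
For the remaining variables, e = False, g = True works.
Every clause has at least one true literal under this assignment.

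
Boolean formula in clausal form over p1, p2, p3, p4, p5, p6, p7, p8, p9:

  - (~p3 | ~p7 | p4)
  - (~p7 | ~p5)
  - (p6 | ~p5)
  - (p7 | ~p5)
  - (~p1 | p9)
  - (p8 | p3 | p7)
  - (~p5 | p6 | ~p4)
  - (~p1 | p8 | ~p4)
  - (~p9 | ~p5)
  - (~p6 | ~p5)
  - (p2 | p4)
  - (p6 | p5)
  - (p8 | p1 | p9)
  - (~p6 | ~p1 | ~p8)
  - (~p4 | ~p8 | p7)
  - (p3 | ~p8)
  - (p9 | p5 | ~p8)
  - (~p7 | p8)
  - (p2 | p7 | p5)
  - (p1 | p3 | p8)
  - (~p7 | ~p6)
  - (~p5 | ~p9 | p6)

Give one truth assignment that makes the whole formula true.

Pure literal: p2 appears only positively; assign p2 = True.
Set p1 = False and propagate.
Try p3 = True.
Try p4 = False.
  then p7 is forced to False.
  then p5 is forced to False.
  then p6 is forced to True.
For the remaining variables, p8 = True, p9 = True works.

p1=False, p2=True, p3=True, p4=False, p5=False, p6=True, p7=False, p8=True, p9=True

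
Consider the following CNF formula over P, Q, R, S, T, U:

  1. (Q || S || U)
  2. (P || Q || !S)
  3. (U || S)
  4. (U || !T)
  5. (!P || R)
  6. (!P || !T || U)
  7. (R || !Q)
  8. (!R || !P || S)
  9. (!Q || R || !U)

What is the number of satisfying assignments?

15

Split on U, then P.
  U=T, P=T: remaining (Q,R,S,T) ∈ {(F,T,T,F); (F,T,T,T); (T,T,T,F); (T,T,T,T)} — 4.
  U=T, P=F: T free; 4 ways for (Q,R,S) × 2^1 = 8.
  U=F, P=T: remaining (Q,R,S,T) ∈ {(F,T,T,F); (T,T,T,F)} — 2.
  U=F, P=F: remaining (Q,R,S,T) ∈ {(T,T,T,F)} — 1.
Total: 4 + 8 + 2 + 1 = 15.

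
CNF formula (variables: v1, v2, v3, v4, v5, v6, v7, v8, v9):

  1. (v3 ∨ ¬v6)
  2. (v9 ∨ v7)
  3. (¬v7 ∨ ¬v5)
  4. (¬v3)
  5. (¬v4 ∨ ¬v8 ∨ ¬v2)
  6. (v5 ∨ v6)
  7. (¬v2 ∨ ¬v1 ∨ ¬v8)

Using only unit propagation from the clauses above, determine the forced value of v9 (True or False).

True

(¬v3) stands alone — v3 = False.
(v3 ∨ ¬v6): since v3 = False, the clause reduces to (¬v6). v6 = False.
In (v5 ∨ v6), v6 is now false; v5 must hold, so v5 = True.
In (¬v5 ∨ ¬v7), ¬v5 is now false; ¬v7 must hold, so v7 = False.
From (v9 ∨ v7) and v7 = False: v9 = True.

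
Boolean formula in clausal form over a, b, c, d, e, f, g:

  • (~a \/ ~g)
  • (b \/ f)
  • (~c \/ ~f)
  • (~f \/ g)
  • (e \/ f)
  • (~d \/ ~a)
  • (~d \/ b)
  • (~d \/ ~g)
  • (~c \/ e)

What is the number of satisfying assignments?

12

Case analysis on f and d:
  f=T, d=T: a clause becomes empty — 0.
  f=T, d=F: remaining (a,b,c,e,g) ∈ {(F,F,F,F,T); (F,F,F,T,T); (F,T,F,F,T); (F,T,F,T,T)} — 4.
  f=F, d=T: remaining (a,b,c,e,g) ∈ {(F,T,F,T,F); (F,T,T,T,F)} — 2.
  f=F, d=F: c free; 3 ways for (a,b,e,g) × 2^1 = 6.
Total: 0 + 4 + 2 + 6 = 12.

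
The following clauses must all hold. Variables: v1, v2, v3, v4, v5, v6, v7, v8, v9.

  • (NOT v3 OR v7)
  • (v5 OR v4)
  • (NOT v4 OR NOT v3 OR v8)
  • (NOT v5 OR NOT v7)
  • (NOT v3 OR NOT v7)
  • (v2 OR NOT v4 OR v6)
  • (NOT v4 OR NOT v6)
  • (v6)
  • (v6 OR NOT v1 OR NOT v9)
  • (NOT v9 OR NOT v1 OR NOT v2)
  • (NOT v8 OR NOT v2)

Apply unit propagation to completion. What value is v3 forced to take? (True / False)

(v6) stands alone — v6 = True.
In (NOT v4 OR NOT v6), NOT v6 is now false; NOT v4 must hold, so v4 = False.
(v4 OR v5): since v4 = False, the clause reduces to (v5). v5 = True.
(NOT v5 OR NOT v7) with v5 = True leaves only NOT v7, so v7 = False.
(v7 OR NOT v3): since v7 = False, the clause reduces to (NOT v3). v3 = False.

False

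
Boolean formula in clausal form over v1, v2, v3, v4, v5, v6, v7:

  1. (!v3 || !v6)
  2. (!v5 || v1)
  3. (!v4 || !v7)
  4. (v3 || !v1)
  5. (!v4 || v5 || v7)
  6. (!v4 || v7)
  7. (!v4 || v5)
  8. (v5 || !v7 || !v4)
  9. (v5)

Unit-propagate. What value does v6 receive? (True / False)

(v5) is a unit clause: v5 = True.
(v1 || !v5): since v5 = True, the clause reduces to (v1). v1 = True.
In (v3 || !v1), !v1 is now false; v3 must hold, so v3 = True.
From (!v3 || !v6) and v3 = True: v6 = False.

False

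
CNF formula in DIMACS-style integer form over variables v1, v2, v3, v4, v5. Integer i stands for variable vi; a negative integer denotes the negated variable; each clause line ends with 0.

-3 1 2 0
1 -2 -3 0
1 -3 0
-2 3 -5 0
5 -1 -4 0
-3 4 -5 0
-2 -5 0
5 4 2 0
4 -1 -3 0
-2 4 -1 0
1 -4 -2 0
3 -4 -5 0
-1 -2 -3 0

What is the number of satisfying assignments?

5

Satisfying assignments:
  v1=0 v2=0 v3=0 v4=0 v5=1
  v1=0 v2=0 v3=0 v4=1 v5=0
  v1=0 v2=1 v3=0 v4=0 v5=0
  v1=1 v2=0 v3=0 v4=0 v5=1
  v1=1 v2=0 v3=1 v4=1 v5=1
Count: 5.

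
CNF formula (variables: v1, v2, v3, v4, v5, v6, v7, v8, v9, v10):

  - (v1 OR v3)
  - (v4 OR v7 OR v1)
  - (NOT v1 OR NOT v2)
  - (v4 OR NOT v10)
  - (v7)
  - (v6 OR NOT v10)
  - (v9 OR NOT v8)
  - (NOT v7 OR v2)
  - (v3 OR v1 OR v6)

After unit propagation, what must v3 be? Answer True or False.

True

(v7) is a unit clause: v7 = True.
(NOT v7 OR v2): since v7 = True, the clause reduces to (v2). v2 = True.
(NOT v1 OR NOT v2): since v2 = True, the clause reduces to (NOT v1). v1 = False.
From (v3 OR v1) and v1 = False: v3 = True.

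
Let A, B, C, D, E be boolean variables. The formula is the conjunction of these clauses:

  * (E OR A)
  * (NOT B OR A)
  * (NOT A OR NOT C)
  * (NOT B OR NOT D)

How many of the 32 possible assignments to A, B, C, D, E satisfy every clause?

10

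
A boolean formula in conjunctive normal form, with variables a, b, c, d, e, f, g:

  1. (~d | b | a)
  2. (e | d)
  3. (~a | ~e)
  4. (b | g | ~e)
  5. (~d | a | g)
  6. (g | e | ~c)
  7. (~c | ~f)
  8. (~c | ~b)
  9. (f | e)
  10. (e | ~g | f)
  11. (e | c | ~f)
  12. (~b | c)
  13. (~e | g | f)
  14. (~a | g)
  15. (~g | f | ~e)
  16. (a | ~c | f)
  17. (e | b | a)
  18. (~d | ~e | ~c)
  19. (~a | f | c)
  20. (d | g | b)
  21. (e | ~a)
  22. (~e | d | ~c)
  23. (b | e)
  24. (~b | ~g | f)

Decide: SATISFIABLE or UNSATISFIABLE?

Set a = False and propagate.
For the remaining variables, b = False, c = False, d = False, e = True, f = True, g = True works.
So a=False  b=False  c=False  d=False  e=True  f=True  g=True is a satisfying assignment.

SATISFIABLE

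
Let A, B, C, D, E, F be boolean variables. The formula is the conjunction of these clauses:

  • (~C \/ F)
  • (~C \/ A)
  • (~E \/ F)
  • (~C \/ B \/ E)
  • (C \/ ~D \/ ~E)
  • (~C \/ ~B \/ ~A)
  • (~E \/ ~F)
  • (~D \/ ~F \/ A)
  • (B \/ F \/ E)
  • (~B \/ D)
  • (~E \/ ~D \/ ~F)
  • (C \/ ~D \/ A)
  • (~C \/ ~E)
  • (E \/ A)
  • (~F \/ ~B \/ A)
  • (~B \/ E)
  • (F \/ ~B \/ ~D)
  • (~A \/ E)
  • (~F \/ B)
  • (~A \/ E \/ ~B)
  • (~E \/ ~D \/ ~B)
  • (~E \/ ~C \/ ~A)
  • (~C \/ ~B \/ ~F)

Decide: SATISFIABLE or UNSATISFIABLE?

UNSATISFIABLE

E = True:
  propagation gives F=True; an empty clause results — contradiction.
E = False:
  propagation gives A=True; an empty clause results — contradiction.
Every branch closes, so no satisfying assignment exists.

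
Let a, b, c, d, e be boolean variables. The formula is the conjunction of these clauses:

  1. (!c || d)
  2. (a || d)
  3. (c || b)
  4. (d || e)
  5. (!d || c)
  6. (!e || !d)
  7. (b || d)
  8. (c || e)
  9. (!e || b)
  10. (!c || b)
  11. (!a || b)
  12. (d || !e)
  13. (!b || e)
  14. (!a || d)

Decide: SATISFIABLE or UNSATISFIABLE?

d = True:
  propagation gives c=True, e=False, b=True; an empty clause results — contradiction.
d = False:
  propagation gives c=False, a=True; an empty clause results — contradiction.
Every branch closes, so no satisfying assignment exists.

UNSATISFIABLE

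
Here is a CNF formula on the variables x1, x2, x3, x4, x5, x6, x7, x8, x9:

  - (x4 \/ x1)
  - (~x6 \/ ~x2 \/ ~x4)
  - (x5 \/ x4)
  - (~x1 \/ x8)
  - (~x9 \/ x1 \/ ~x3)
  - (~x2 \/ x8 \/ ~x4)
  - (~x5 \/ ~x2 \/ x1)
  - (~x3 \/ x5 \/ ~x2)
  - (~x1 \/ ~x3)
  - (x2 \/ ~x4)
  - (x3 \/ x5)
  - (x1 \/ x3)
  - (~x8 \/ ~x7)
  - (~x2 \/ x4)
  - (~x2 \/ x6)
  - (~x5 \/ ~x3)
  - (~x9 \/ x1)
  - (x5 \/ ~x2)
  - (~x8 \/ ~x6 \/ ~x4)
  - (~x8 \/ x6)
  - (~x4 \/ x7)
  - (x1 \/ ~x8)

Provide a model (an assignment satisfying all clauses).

Set x1 = True and propagate.
  then x8 is forced to True.
  then x3 is forced to False.
  then x5 is forced to True.
  then x7 is forced to False.
  then x6 is forced to True.
  then x4 is forced to False.
  then x2 is forced to False.
x9 is now unconstrained; take x9 = True.
Every clause has at least one true literal under this assignment.

x1=T, x2=F, x3=F, x4=F, x5=T, x6=T, x7=F, x8=T, x9=T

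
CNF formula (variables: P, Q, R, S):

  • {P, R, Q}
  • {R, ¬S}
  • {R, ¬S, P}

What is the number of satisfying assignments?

Split on R, then P.
  R=T, P=T: remaining (Q,S) ∈ {(F,F); (F,T); (T,F); (T,T)} — 4.
  R=T, P=F: remaining (Q,S) ∈ {(F,F); (F,T); (T,F); (T,T)} — 4.
  R=F, P=T: remaining (Q,S) ∈ {(F,F); (T,F)} — 2.
  R=F, P=F: remaining (Q,S) ∈ {(T,F)} — 1.
Total: 4 + 4 + 2 + 1 = 11.

11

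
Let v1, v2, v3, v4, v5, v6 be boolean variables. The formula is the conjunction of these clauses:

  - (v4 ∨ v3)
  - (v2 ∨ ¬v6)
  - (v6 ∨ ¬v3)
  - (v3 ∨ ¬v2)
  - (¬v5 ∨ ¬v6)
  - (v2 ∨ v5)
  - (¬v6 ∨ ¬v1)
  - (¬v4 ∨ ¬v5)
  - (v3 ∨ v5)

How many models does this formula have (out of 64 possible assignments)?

2

The models are:
  v1=F v2=T v3=T v4=F v5=F v6=T
  v1=F v2=T v3=T v4=T v5=F v6=T
Count: 2.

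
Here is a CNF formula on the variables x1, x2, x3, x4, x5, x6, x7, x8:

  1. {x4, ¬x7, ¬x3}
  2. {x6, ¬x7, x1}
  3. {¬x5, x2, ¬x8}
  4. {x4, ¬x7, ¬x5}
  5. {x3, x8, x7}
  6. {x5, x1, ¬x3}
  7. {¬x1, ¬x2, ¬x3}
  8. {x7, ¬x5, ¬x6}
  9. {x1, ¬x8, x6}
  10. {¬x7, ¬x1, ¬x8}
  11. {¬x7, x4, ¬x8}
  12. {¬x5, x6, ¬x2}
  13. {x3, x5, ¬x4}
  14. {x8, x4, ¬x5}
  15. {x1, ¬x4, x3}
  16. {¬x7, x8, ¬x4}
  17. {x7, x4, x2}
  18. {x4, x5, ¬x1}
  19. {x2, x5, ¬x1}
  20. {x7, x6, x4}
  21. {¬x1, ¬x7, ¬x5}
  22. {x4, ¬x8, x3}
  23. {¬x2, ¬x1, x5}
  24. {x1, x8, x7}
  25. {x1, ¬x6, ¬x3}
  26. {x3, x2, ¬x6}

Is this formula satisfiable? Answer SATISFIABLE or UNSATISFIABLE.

Try x1 = False.
For the remaining variables, x2 = True, x3 = False, x4 = False, x5 = False, x6 = True, x7 = True, x8 = False works.
Every clause has at least one true literal under this assignment.
So x1 = F, x2 = T, x3 = F, x4 = F, x5 = F, x6 = T, x7 = T, x8 = F is a satisfying assignment.

SATISFIABLE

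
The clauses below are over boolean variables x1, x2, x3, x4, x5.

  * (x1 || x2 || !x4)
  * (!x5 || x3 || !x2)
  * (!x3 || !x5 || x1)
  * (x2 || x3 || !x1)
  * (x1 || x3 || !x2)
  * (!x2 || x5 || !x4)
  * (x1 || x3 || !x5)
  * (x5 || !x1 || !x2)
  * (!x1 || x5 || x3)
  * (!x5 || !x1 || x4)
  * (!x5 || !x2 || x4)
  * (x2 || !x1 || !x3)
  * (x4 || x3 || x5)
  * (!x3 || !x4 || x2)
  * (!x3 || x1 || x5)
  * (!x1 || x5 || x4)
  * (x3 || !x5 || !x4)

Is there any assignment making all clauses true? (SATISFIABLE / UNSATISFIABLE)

Try x1 = True.
For the remaining variables, x2 = True, x3 = True, x4 = True, x5 = True works.
So x1=1, x2=1, x3=1, x4=1, x5=1 is a satisfying assignment.

SATISFIABLE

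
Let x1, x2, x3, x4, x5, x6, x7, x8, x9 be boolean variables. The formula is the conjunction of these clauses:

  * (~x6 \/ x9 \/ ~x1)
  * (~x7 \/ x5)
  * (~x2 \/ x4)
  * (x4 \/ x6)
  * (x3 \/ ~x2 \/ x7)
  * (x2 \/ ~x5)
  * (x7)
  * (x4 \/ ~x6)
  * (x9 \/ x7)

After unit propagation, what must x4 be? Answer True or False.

True

Unit clause (x7) sets x7 = True.
From (x5 \/ ~x7) and x7 = True: x5 = True.
(~x5 \/ x2) with x5 = True leaves only x2, so x2 = True.
(x4 \/ ~x2): since x2 = True, the clause reduces to (x4). x4 = True.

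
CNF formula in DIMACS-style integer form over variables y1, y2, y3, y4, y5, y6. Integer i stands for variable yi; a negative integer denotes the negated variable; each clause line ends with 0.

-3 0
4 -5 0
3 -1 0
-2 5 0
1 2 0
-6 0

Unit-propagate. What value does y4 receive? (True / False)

(¬y3) stands alone — y3 = False.
(y3 ∨ ¬y1): since y3 = False, the clause reduces to (¬y1). y1 = False.
In (y1 ∨ y2), y1 is now false; y2 must hold, so y2 = True.
(¬y2 ∨ y5): since y2 = True, the clause reduces to (y5). y5 = True.
In (¬y5 ∨ y4), ¬y5 is now false; y4 must hold, so y4 = True.

True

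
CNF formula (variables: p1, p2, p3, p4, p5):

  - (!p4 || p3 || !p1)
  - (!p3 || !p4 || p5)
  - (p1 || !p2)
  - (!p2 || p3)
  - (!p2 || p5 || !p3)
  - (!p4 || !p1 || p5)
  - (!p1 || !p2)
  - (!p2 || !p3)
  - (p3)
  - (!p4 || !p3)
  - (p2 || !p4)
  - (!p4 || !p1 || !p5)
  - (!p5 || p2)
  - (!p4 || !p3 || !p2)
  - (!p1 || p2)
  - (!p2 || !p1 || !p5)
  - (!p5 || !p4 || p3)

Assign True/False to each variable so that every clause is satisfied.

p1=F, p2=F, p3=T, p4=F, p5=F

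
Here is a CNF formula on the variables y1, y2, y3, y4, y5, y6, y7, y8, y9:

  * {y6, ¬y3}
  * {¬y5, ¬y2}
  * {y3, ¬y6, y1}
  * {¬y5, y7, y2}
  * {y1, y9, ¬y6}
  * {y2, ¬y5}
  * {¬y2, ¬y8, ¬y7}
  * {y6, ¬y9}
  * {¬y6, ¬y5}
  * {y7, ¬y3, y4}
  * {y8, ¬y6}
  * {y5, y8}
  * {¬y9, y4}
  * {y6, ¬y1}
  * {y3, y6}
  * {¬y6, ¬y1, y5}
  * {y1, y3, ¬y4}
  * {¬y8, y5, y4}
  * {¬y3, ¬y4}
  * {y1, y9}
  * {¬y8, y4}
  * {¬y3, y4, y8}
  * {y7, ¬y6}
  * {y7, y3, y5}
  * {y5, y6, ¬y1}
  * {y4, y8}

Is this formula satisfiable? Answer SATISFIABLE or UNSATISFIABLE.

UNSATISFIABLE

y6 = True:
  propagation gives y5=False, y8=True, y1=False, y3=True; an empty clause results — contradiction.
y6 = False:
  propagation gives y3=False; an empty clause results — contradiction.
Every branch closes, so no satisfying assignment exists.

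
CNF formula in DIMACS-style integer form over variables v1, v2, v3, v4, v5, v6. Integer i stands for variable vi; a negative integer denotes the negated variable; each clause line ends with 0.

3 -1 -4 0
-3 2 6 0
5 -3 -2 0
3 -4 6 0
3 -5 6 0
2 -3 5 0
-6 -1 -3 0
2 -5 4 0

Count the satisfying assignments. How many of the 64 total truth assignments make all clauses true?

21

Split on v3, then v2.
  v3=T, v2=T: v4 free; 3 ways for (v1,v5,v6) × 2^1 = 6.
  v3=T, v2=F: remaining (v1,v4,v5,v6) ∈ {(F,T,T,T)} — 1.
  v3=F, v2=T: 8 of the 16 assignments to (v1,v4,v5,v6) work.
  v3=F, v2=F: 6 of the 16 assignments to (v1,v4,v5,v6) work.
Total: 6 + 1 + 8 + 6 = 21.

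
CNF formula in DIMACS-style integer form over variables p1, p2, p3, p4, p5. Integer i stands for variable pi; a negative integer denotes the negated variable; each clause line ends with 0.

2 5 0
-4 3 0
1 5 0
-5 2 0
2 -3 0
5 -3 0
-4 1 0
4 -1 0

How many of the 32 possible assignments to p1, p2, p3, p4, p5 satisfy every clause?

3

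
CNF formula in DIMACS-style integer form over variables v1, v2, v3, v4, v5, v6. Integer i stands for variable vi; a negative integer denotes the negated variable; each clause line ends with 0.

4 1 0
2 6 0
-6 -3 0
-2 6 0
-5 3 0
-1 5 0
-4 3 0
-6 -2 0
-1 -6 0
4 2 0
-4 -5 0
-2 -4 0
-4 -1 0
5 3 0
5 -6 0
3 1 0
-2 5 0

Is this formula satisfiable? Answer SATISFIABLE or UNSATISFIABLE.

UNSATISFIABLE

v2 = True:
  propagation gives v6=True; an empty clause results — contradiction.
v2 = False:
  propagation gives v6=True, v3=False, v5=False; an empty clause results — contradiction.
Every branch closes, so no satisfying assignment exists.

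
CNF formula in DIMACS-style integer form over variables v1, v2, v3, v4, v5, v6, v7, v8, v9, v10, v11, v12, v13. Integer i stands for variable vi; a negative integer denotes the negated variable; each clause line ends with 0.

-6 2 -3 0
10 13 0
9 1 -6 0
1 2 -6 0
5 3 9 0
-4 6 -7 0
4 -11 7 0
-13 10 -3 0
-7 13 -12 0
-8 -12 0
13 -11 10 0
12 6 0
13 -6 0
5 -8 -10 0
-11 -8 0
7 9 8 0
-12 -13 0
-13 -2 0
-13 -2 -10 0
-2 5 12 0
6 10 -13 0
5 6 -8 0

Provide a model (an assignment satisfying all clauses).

Pure literal: v1 appears only positively; assign v1 = True.
v5 occurs only positively in the remaining clauses — set v5 = True.
Set v2 = False and propagate.
Set v3 = False and propagate.
Set v4 = True and propagate.
For the remaining variables, v6 = True, v7 = False, v8 = False, v9 = True, v10 = False, v11 = True, v12 = False, v13 = True works.

v1=T, v2=F, v3=F, v4=T, v5=T, v6=T, v7=F, v8=F, v9=T, v10=F, v11=T, v12=F, v13=T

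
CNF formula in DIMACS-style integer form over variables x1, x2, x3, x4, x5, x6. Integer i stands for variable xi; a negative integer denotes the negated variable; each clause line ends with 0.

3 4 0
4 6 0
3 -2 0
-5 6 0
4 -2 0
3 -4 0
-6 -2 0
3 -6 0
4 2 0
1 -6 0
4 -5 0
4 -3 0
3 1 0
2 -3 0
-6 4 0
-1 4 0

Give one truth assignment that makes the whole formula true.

x1=True, x2=True, x3=True, x4=True, x5=False, x6=False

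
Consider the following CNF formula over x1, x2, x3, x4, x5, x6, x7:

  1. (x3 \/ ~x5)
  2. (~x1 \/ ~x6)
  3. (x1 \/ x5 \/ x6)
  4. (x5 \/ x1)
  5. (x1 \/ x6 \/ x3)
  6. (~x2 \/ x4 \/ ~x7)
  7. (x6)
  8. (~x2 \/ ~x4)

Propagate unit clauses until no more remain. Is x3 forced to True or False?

Unit clause (x6) sets x6 = True.
From (~x1 \/ ~x6) and x6 = True: x1 = False.
In (x1 \/ x5), x1 is now false; x5 must hold, so x5 = True.
(~x5 \/ x3) with x5 = True leaves only x3, so x3 = True.

True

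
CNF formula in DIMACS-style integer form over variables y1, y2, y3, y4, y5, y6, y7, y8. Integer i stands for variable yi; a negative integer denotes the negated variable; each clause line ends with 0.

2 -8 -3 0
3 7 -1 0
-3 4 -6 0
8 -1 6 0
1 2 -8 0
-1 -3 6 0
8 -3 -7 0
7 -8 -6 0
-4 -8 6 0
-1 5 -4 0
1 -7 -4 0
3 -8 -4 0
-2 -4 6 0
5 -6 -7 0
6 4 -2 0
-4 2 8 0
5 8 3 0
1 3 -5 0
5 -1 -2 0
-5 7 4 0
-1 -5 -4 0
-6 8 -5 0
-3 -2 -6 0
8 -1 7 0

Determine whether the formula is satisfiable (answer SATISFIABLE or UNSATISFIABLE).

SATISFIABLE

Branch on y1: take y1 = False.
For the remaining variables, y2 = False, y3 = True, y4 = False, y5 = False, y6 = False, y7 = False, y8 = False works.
So y1=0, y2=0, y3=1, y4=0, y5=0, y6=0, y7=0, y8=0 is a satisfying assignment.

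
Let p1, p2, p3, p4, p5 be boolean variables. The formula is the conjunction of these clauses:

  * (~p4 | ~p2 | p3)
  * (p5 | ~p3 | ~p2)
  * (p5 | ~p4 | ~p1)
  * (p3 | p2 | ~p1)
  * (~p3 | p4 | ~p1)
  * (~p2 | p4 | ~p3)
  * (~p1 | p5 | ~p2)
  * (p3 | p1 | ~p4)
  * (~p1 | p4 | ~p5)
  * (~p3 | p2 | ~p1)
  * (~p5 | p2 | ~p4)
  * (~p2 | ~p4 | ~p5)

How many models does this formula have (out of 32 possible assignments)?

The models are:
  p1=F p2=F p3=F p4=F p5=F
  p1=F p2=F p3=F p4=F p5=T
  p1=F p2=F p3=T p4=F p5=F
  p1=F p2=F p3=T p4=F p5=T
  p1=F p2=F p3=T p4=T p5=F
  p1=F p2=T p3=F p4=F p5=F
  p1=F p2=T p3=F p4=F p5=T
That's 7 in total.

7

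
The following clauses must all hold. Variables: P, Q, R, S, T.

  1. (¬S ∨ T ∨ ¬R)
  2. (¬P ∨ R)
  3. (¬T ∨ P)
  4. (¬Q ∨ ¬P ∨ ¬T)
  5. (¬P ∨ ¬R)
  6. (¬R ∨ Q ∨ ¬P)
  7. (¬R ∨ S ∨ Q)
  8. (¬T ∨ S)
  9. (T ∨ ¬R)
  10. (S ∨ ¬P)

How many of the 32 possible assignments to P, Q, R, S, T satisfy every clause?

Satisfying assignments:
  P=F Q=F R=F S=F T=F
  P=F Q=F R=F S=T T=F
  P=F Q=T R=F S=F T=F
  P=F Q=T R=F S=T T=F
Count: 4.

4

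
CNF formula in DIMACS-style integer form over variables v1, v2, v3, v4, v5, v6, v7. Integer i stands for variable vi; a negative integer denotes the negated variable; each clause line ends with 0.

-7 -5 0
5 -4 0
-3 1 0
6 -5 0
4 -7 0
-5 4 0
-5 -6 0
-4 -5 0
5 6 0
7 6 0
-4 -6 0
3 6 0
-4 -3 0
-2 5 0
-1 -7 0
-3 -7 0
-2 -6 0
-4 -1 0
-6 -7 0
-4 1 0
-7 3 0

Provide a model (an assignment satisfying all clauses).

v1 = T, v2 = F, v3 = F, v4 = F, v5 = F, v6 = T, v7 = F

Pure literal: v2 appears only negated; assign v2 = False.
Set v1 = True and propagate.
  then v7 is forced to False.
  then v6 is forced to True.
  then v5 is forced to False.
  then v4 is forced to False.
v3 is now unconstrained; take v3 = False.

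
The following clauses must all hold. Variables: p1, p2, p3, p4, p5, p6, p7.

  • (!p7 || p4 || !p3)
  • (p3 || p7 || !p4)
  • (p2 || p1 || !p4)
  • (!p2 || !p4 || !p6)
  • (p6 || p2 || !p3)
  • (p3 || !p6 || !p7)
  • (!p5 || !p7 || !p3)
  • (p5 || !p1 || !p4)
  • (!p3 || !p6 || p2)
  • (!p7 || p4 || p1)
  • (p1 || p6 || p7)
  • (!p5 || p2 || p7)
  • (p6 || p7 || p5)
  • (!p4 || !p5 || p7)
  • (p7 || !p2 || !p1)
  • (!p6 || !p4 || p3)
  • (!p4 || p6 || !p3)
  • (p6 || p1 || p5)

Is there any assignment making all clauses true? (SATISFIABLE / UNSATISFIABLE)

Set p1 = True and propagate.
Set p2 = True and propagate.
  then p7 is forced to True.
Try p3 = False.
  then p6 is forced to False.
For the remaining variables, p4 = False, p5 = False works.
So p1=True, p2=True, p3=False, p4=False, p5=False, p6=False, p7=True is a satisfying assignment.

SATISFIABLE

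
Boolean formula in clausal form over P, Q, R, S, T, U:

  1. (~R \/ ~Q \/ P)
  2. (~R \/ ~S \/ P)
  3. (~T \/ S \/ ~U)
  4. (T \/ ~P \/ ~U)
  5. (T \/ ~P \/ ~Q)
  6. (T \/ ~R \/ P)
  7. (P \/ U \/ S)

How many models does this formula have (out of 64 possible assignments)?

26

Case analysis on P and T:
  P=1, T=1: Q, R free; 3 ways for (S,U) × 2^2 = 12.
  P=1, T=0: remaining (Q,R,S,U) ∈ {(0,0,0,0); (0,0,1,0); (0,1,0,0); (0,1,1,0)} — 4.
  P=0, T=1: remaining (Q,R,S,U) ∈ {(0,0,1,0); (0,0,1,1); (1,0,1,0); (1,0,1,1)} — 4.
  P=0, T=0: Q free; 3 ways for (R,S,U) × 2^1 = 6.
Total: 12 + 4 + 4 + 6 = 26.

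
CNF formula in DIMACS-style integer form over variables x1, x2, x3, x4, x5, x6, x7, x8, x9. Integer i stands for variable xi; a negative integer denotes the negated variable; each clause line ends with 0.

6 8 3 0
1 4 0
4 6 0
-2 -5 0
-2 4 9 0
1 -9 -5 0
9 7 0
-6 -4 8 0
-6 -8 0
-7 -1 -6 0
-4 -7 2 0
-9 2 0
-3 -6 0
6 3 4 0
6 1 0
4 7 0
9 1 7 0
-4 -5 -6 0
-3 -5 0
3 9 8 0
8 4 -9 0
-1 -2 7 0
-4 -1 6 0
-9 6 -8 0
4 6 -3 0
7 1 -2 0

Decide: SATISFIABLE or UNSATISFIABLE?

x6 = True:
  propagation gives x8=False, x4=False, x1=True, x7=False; an empty clause results — contradiction.
x6 = False:
  propagation gives x4=True, x1=True; an empty clause results — contradiction.
Every branch closes, so no satisfying assignment exists.

UNSATISFIABLE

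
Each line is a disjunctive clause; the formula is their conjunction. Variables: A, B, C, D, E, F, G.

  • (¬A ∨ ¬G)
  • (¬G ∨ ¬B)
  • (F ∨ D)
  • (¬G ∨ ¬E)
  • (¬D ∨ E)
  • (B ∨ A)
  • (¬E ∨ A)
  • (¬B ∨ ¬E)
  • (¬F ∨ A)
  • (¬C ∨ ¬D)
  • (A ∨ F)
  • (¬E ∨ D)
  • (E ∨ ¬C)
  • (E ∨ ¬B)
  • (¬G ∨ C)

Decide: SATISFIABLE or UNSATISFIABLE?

SATISFIABLE

G occurs only negated in the remaining clauses — set G = False.
Try A = True.
Branch on B: take B = False.
The remaining clauses are satisfied by C = False, D = False, E = False, F = True.
So A=T, B=F, C=F, D=F, E=F, F=T, G=F is a satisfying assignment.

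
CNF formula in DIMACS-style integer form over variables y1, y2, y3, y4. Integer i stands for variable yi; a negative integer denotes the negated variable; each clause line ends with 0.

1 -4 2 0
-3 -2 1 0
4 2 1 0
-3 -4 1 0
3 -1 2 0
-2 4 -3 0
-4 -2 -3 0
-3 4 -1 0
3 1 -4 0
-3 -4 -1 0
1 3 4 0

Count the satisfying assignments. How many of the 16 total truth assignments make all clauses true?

The models are:
  y1=1 y2=1 y3=0 y4=0
  y1=1 y2=1 y3=0 y4=1
Count: 2.

2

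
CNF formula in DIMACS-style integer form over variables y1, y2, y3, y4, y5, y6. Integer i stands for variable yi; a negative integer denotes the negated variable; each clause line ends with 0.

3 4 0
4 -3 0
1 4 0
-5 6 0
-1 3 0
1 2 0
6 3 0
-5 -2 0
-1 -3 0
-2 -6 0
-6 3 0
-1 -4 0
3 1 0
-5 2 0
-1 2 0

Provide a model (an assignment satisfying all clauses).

y1 = F, y2 = T, y3 = T, y4 = T, y5 = F, y6 = F

Check each clause:
  1. (y3 ∨ y4) — y3 is true.
  2. (¬y3 ∨ y4) — y4 is true.
  3. (y4 ∨ y1) — y4 is true.
  4. (¬y5 ∨ y6) — ¬y5 is true.
  5. (¬y1 ∨ y3) — y3 is true.
  6. (y1 ∨ y2) — y2 is true.
  7. (y3 ∨ y6) — y3 is true.
  8. (¬y2 ∨ ¬y5) — ¬y5 is true.
  9. (¬y1 ∨ ¬y3) — ¬y1 is true.
  10. (¬y6 ∨ ¬y2) — ¬y6 is true.
  11. (¬y6 ∨ y3) — ¬y6 is true.
  12. (¬y4 ∨ ¬y1) — ¬y1 is true.
  13. (y1 ∨ y3) — y3 is true.
  14. (y2 ∨ ¬y5) — y2 is true.
  15. (¬y1 ∨ y2) — y2 is true.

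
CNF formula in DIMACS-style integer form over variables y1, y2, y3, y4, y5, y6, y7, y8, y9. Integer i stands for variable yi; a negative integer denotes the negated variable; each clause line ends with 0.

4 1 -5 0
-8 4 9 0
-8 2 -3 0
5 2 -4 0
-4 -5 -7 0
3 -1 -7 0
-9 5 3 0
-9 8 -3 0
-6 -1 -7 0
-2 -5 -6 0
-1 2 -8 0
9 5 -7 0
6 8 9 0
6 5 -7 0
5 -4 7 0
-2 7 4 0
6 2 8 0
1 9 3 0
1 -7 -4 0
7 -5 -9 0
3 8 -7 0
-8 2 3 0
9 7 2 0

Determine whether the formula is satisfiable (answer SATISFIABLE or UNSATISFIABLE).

SATISFIABLE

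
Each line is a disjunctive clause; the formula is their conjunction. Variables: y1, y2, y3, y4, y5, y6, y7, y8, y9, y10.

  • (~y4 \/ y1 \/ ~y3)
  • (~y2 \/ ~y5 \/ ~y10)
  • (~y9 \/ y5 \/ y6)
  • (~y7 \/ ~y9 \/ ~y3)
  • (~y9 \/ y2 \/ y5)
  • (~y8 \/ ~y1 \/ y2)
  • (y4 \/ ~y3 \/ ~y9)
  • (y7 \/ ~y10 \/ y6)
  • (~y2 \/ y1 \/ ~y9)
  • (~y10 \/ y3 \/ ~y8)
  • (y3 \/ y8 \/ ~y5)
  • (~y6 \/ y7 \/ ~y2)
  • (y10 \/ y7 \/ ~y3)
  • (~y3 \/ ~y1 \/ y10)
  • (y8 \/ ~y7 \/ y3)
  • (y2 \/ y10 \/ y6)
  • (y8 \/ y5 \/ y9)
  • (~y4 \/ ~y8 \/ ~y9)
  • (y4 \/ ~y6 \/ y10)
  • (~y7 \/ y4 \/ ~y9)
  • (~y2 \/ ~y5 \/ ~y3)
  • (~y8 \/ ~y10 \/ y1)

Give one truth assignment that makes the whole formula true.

Set y1 = True and propagate.
Set y2 = True and propagate.
Try y3 = False.
For the remaining variables, y4 = True, y5 = True, y6 = True, y7 = True, y8 = True, y9 = False, y10 = False works.

y1=True, y2=True, y3=False, y4=True, y5=True, y6=True, y7=True, y8=True, y9=False, y10=False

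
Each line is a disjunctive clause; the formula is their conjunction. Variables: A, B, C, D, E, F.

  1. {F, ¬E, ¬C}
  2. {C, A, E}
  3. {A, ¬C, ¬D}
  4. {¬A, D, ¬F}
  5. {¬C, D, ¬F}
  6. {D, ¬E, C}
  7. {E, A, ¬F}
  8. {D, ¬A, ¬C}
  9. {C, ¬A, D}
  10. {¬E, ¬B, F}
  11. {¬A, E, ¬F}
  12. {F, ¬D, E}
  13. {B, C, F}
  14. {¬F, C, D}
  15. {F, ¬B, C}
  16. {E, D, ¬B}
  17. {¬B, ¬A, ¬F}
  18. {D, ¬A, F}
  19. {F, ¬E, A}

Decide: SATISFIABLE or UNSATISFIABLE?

Set A = False and propagate.
Set B = False and propagate.
Branch on C: take C = False.
  then E is forced to True.
  then D is forced to True.
  then F is forced to True.
So A = False  B = False  C = False  D = True  E = True  F = True is a satisfying assignment.

SATISFIABLE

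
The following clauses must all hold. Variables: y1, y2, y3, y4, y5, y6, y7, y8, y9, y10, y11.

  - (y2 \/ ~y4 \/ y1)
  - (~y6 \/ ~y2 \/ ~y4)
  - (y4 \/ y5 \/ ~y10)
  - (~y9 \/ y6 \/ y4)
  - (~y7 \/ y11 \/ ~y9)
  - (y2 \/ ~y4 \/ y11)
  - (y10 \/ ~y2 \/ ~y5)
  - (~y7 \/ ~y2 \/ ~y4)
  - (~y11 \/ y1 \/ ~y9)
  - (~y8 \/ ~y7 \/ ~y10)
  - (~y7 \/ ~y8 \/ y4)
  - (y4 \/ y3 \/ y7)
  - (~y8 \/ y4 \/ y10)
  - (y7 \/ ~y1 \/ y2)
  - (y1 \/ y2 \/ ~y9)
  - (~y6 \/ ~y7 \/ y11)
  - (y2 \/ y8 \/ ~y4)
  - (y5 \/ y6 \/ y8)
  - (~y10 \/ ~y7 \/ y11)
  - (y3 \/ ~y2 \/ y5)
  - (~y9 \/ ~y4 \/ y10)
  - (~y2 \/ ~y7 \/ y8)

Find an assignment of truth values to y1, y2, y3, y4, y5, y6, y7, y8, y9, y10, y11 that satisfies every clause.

y1=True, y2=True, y3=False, y4=True, y5=True, y6=False, y7=False, y8=False, y9=False, y10=True, y11=True

Check each clause:
  1. (~y4 \/ y1 \/ y2) — y1 is true.
  2. (~y6 \/ ~y2 \/ ~y4) — ~y6 is true.
  3. (y5 \/ ~y10 \/ y4) — y4 is true.
  4. (y6 \/ y4 \/ ~y9) — y4 is true.
  5. (y11 \/ ~y7 \/ ~y9) — ~y7 is true.
  6. (y2 \/ y11 \/ ~y4) — y2 is true.
  7. (y10 \/ ~y2 \/ ~y5) — y10 is true.
  8. (~y7 \/ ~y2 \/ ~y4) — ~y7 is true.
  9. (~y9 \/ y1 \/ ~y11) — y1 is true.
  10. (~y10 \/ ~y7 \/ ~y8) — ~y8 is true.
  11. (~y7 \/ ~y8 \/ y4) — ~y8 is true.
  12. (y7 \/ y3 \/ y4) — y4 is true.
  13. (~y8 \/ y10 \/ y4) — ~y8 is true.
  14. (y7 \/ y2 \/ ~y1) — y2 is true.
  15. (~y9 \/ y1 \/ y2) — y1 is true.
  16. (~y7 \/ y11 \/ ~y6) — ~y7 is true.
  17. (~y4 \/ y8 \/ y2) — y2 is true.
  18. (y5 \/ y8 \/ y6) — y5 is true.
  19. (~y7 \/ y11 \/ ~y10) — ~y7 is true.
  20. (y3 \/ y5 \/ ~y2) — y5 is true.
  21. (~y4 \/ y10 \/ ~y9) — y10 is true.
  22. (~y7 \/ ~y2 \/ y8) — ~y7 is true.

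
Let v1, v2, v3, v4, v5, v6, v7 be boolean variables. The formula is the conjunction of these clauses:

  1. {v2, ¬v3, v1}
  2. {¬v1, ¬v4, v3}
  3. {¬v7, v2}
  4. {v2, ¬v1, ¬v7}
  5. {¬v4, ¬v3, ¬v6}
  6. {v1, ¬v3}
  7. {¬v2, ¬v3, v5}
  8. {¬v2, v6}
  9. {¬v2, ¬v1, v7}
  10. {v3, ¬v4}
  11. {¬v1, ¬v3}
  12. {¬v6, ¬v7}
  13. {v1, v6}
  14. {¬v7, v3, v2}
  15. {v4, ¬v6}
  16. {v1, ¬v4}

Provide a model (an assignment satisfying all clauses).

v1=1  v2=0  v3=0  v4=0  v5=0  v6=0  v7=0

Try v1 = True.
  then v3 is forced to False.
  then v4 is forced to False.
  then v6 is forced to False.
  then v2 is forced to False.
  then v7 is forced to False.
v5 is now unconstrained; take v5 = False.
Every clause has at least one true literal under this assignment.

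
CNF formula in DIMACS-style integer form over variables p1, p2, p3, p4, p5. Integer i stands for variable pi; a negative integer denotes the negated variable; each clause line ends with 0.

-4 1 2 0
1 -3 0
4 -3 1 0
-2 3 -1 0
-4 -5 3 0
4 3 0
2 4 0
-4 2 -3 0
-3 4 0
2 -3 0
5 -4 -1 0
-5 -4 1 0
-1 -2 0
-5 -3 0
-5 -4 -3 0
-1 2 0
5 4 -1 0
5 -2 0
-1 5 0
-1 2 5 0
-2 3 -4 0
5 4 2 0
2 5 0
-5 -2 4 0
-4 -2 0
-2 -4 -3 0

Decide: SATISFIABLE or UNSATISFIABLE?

UNSATISFIABLE

p4 = True:
  propagation gives p2=False, p1=True; an empty clause results — contradiction.
p4 = False:
  propagation gives p3=True; an empty clause results — contradiction.
Every branch closes, so no satisfying assignment exists.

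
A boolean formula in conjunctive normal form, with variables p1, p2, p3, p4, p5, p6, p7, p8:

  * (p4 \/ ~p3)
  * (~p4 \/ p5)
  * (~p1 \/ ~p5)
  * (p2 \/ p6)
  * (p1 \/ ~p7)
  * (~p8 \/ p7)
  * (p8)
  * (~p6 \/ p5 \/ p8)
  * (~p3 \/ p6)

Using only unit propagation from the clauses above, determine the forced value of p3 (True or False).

False

(p8) stands alone — p8 = True.
From (~p8 \/ p7) and p8 = True: p7 = True.
From (~p7 \/ p1) and p7 = True: p1 = True.
(~p5 \/ ~p1): since p1 = True, the clause reduces to (~p5). p5 = False.
(p5 \/ ~p4): since p5 = False, the clause reduces to (~p4). p4 = False.
In (~p3 \/ p4), p4 is now false; ~p3 must hold, so p3 = False.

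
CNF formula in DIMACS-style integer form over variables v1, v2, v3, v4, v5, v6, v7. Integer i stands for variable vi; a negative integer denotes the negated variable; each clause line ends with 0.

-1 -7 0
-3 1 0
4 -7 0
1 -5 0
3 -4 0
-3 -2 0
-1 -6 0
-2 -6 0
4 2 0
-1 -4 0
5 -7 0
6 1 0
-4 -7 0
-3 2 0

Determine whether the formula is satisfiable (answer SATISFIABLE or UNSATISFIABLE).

SATISFIABLE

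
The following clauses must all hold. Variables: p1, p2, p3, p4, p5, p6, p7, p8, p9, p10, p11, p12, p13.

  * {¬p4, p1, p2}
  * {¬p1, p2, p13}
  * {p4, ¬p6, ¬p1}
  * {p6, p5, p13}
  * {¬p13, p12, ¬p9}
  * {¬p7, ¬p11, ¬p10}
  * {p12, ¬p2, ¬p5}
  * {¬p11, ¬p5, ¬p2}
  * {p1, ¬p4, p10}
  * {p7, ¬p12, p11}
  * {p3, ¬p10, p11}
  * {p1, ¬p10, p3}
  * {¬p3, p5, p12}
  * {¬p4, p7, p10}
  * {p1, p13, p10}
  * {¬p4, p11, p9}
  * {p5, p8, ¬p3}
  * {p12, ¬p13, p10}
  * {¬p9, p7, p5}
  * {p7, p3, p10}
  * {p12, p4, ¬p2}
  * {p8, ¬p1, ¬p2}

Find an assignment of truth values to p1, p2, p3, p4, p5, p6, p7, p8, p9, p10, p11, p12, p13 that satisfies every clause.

p1=True  p2=True  p3=True  p4=True  p5=True  p6=False  p7=True  p8=True  p9=True  p10=True  p11=False  p12=True  p13=True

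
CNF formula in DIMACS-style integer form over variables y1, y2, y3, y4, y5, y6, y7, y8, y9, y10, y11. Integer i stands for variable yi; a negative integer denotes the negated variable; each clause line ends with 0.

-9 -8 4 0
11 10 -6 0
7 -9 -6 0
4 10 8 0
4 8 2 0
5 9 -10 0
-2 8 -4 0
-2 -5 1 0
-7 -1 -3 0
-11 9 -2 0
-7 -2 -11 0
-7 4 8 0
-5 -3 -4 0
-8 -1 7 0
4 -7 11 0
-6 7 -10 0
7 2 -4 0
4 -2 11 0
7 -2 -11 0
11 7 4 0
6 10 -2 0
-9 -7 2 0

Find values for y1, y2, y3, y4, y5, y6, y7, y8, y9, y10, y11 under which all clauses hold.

Pure literal: y3 appears only negated; assign y3 = False.
Branch on y1: take y1 = False.
For the remaining variables, y2 = False, y4 = False, y5 = True, y6 = False, y7 = True, y8 = True, y9 = False, y10 = False, y11 = True works.
Every clause has at least one true literal under this assignment.

y1=False  y2=False  y3=False  y4=False  y5=True  y6=False  y7=True  y8=True  y9=False  y10=False  y11=True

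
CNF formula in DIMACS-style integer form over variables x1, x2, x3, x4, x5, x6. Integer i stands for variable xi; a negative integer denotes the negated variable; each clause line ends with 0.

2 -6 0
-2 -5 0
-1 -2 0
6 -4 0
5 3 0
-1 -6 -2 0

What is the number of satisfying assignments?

Split on x2, then x6.
  x2=1, x6=1: remaining (x1,x3,x4,x5) ∈ {(0,1,0,0); (0,1,1,0)} — 2.
  x2=1, x6=0: remaining (x1,x3,x4,x5) ∈ {(0,1,0,0)} — 1.
  x2=0, x6=1: a clause becomes empty — 0.
  x2=0, x6=0: x1 free; 3 ways for (x3,x4,x5) × 2^1 = 6.
Total: 2 + 1 + 0 + 6 = 9.

9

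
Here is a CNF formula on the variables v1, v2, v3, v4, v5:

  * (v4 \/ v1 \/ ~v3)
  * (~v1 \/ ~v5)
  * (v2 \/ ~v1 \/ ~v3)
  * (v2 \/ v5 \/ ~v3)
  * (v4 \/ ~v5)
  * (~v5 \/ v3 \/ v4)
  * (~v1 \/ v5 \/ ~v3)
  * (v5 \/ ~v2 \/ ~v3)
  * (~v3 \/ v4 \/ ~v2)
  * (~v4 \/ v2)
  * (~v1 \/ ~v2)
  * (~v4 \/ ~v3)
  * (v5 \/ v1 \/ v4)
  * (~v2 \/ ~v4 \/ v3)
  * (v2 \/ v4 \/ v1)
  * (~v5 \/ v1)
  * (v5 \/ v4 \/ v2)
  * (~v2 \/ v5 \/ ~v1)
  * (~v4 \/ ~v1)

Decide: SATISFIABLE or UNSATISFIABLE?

v4 = True:
  propagation gives v2=True, v1=False, v3=False; an empty clause results — contradiction.
v4 = False:
  propagation gives v5=False, v1=True, v3=False, v2=False; an empty clause results — contradiction.
Every branch closes, so no satisfying assignment exists.

UNSATISFIABLE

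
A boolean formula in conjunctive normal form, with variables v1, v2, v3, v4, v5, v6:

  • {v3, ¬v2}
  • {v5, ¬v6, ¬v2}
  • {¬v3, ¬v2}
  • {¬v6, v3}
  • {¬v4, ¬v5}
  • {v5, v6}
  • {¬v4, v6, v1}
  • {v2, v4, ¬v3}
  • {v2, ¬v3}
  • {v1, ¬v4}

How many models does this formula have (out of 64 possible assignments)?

2

Satisfying assignments:
  v1=0 v2=0 v3=0 v4=0 v5=1 v6=0
  v1=1 v2=0 v3=0 v4=0 v5=1 v6=0
That's 2 in total.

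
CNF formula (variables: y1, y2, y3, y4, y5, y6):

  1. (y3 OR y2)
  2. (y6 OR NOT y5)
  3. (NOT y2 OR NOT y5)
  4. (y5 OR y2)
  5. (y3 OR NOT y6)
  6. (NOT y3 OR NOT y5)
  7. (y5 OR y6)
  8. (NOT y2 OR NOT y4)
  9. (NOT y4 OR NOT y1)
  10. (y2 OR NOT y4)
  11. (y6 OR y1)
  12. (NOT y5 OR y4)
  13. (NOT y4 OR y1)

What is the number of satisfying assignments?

2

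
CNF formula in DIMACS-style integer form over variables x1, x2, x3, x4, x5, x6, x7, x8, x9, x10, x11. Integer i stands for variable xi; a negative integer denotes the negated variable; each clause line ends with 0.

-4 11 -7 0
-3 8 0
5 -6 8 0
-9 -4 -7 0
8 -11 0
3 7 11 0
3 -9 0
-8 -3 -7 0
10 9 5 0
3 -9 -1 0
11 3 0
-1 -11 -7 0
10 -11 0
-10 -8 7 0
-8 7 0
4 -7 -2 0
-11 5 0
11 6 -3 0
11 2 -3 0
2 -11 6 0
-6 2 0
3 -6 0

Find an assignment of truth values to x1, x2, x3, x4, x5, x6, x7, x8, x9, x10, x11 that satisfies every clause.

x1=False  x2=True  x3=False  x4=True  x5=True  x6=False  x7=True  x8=True  x9=False  x10=True  x11=True

Check each clause:
  1. (NOT x4 OR x11 OR NOT x7) — x11 is true.
  2. (NOT x3 OR x8) — x8 is true.
  3. (x5 OR x8 OR NOT x6) — x8 is true.
  4. (NOT x9 OR NOT x4 OR NOT x7) — NOT x9 is true.
  5. (NOT x11 OR x8) — x8 is true.
  6. (x3 OR x7 OR x11) — x11 is true.
  7. (x3 OR NOT x9) — NOT x9 is true.
  8. (NOT x7 OR NOT x8 OR NOT x3) — NOT x3 is true.
  9. (x10 OR x5 OR x9) — x10 is true.
  10. (NOT x1 OR x3 OR NOT x9) — NOT x1 is true.
  11. (x3 OR x11) — x11 is true.
  12. (NOT x11 OR NOT x1 OR NOT x7) — NOT x1 is true.
  13. (NOT x11 OR x10) — x10 is true.
  14. (NOT x10 OR x7 OR NOT x8) — x7 is true.
  15. (NOT x8 OR x7) — x7 is true.
  16. (NOT x2 OR NOT x7 OR x4) — x4 is true.
  17. (NOT x11 OR x5) — x5 is true.
  18. (x6 OR NOT x3 OR x11) — x11 is true.
  19. (NOT x3 OR x11 OR x2) — x2 is true.
  20. (x6 OR NOT x11 OR x2) — x2 is true.
  21. (x2 OR NOT x6) — x2 is true.
  22. (NOT x6 OR x3) — NOT x6 is true.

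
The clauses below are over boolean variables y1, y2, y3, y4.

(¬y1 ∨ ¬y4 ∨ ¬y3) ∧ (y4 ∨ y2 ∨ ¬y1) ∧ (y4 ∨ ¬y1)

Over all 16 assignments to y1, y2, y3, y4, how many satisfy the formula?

10

Split on y1, then y4.
  y1=1, y4=1: remaining (y2,y3) ∈ {(0,0); (1,0)} — 2.
  y1=1, y4=0: a clause becomes empty — 0.
  y1=0, y4=1: remaining (y2,y3) ∈ {(0,0); (0,1); (1,0); (1,1)} — 4.
  y1=0, y4=0: remaining (y2,y3) ∈ {(0,0); (0,1); (1,0); (1,1)} — 4.
Total: 2 + 0 + 4 + 4 = 10.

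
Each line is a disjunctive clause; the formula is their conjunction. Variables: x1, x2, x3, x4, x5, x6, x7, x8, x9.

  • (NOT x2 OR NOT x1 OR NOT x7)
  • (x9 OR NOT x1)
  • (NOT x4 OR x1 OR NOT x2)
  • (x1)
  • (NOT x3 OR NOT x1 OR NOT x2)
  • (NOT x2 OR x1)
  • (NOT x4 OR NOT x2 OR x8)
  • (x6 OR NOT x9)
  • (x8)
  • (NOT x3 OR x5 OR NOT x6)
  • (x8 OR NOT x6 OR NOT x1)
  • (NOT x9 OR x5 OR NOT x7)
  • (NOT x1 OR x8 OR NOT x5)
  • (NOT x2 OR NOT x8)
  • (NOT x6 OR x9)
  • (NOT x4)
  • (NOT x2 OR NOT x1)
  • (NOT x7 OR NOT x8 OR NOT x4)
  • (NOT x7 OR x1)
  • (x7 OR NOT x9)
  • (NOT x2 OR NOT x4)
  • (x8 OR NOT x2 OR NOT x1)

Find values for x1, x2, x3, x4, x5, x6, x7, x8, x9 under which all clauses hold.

(x1) is a unit clause, so x1 = True.
Unit propagation: (x9) forces x9 = True.
Unit propagation: (x6) forces x6 = True.
Unit propagation: (x8) forces x8 = True.
The clause (NOT x2) is unit: x2 must be False.
The clause (NOT x4) is unit: x4 must be False.
(x7) is a unit clause, so x7 = True.
The clause (x5) is unit: x5 must be True.
x3 is now unconstrained; take x3 = False.
Every clause has at least one true literal under this assignment.

x1=T, x2=F, x3=F, x4=F, x5=T, x6=T, x7=T, x8=T, x9=T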